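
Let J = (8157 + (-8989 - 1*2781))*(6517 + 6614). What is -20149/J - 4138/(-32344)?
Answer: 98483974535/767236924116 ≈ 0.12836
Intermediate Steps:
J = -47442303 (J = (8157 + (-8989 - 2781))*13131 = (8157 - 11770)*13131 = -3613*13131 = -47442303)
-20149/J - 4138/(-32344) = -20149/(-47442303) - 4138/(-32344) = -20149*(-1/47442303) - 4138*(-1/32344) = 20149/47442303 + 2069/16172 = 98483974535/767236924116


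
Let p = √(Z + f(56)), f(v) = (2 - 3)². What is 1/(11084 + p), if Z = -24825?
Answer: 2771/30719970 - I*√6206/61439940 ≈ 9.0202e-5 - 1.2822e-6*I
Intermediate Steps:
f(v) = 1 (f(v) = (-1)² = 1)
p = 2*I*√6206 (p = √(-24825 + 1) = √(-24824) = 2*I*√6206 ≈ 157.56*I)
1/(11084 + p) = 1/(11084 + 2*I*√6206)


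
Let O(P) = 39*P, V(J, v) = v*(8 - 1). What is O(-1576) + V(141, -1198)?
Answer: -69850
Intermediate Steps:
V(J, v) = 7*v (V(J, v) = v*7 = 7*v)
O(-1576) + V(141, -1198) = 39*(-1576) + 7*(-1198) = -61464 - 8386 = -69850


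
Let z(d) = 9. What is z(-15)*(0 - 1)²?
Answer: 9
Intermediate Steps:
z(-15)*(0 - 1)² = 9*(0 - 1)² = 9*(-1)² = 9*1 = 9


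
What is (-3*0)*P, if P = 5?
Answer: 0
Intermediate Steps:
(-3*0)*P = -3*0*5 = 0*5 = 0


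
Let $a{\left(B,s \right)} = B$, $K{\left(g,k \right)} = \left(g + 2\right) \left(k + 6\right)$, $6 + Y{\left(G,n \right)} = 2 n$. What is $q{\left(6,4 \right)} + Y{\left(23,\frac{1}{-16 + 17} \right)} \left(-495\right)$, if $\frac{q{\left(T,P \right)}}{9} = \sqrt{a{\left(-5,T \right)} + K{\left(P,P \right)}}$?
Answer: $1980 + 9 \sqrt{55} \approx 2046.7$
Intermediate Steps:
$Y{\left(G,n \right)} = -6 + 2 n$
$K{\left(g,k \right)} = \left(2 + g\right) \left(6 + k\right)$
$q{\left(T,P \right)} = 9 \sqrt{7 + P^{2} + 8 P}$ ($q{\left(T,P \right)} = 9 \sqrt{-5 + \left(12 + 2 P + 6 P + P P\right)} = 9 \sqrt{-5 + \left(12 + 2 P + 6 P + P^{2}\right)} = 9 \sqrt{-5 + \left(12 + P^{2} + 8 P\right)} = 9 \sqrt{7 + P^{2} + 8 P}$)
$q{\left(6,4 \right)} + Y{\left(23,\frac{1}{-16 + 17} \right)} \left(-495\right) = 9 \sqrt{7 + 4^{2} + 8 \cdot 4} + \left(-6 + \frac{2}{-16 + 17}\right) \left(-495\right) = 9 \sqrt{7 + 16 + 32} + \left(-6 + \frac{2}{1}\right) \left(-495\right) = 9 \sqrt{55} + \left(-6 + 2 \cdot 1\right) \left(-495\right) = 9 \sqrt{55} + \left(-6 + 2\right) \left(-495\right) = 9 \sqrt{55} - -1980 = 9 \sqrt{55} + 1980 = 1980 + 9 \sqrt{55}$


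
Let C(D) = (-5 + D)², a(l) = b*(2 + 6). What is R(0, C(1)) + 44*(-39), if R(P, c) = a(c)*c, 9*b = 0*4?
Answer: -1716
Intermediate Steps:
b = 0 (b = (0*4)/9 = (⅑)*0 = 0)
a(l) = 0 (a(l) = 0*(2 + 6) = 0*8 = 0)
R(P, c) = 0 (R(P, c) = 0*c = 0)
R(0, C(1)) + 44*(-39) = 0 + 44*(-39) = 0 - 1716 = -1716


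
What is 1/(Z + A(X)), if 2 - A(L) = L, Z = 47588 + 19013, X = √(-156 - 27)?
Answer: 22201/1478653264 + I*√183/4435959792 ≈ 1.5014e-5 + 3.0496e-9*I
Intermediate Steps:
X = I*√183 (X = √(-183) = I*√183 ≈ 13.528*I)
Z = 66601
A(L) = 2 - L
1/(Z + A(X)) = 1/(66601 + (2 - I*√183)) = 1/(66603 - I*√183)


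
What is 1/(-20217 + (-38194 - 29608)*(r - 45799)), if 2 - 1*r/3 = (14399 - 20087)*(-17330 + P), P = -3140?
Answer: 1/23686348860929 ≈ 4.2218e-14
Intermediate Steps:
r = -349300074 (r = 6 - 3*(14399 - 20087)*(-17330 - 3140) = 6 - (-17064)*(-20470) = 6 - 3*116433360 = 6 - 349300080 = -349300074)
1/(-20217 + (-38194 - 29608)*(r - 45799)) = 1/(-20217 + (-38194 - 29608)*(-349300074 - 45799)) = 1/(-20217 - 67802*(-349345873)) = 1/(-20217 + 23686348881146) = 1/23686348860929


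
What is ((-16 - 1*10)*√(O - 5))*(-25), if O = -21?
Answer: 650*I*√26 ≈ 3314.4*I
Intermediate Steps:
((-16 - 1*10)*√(O - 5))*(-25) = ((-16 - 1*10)*√(-21 - 5))*(-25) = ((-16 - 10)*√(-26))*(-25) = -26*I*√26*(-25) = 650*I*√26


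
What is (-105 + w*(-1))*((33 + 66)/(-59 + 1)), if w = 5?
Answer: 5445/29 ≈ 187.76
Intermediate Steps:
(-105 + w*(-1))*((33 + 66)/(-59 + 1)) = (-105 + 5*(-1))*((33 + 66)/(-59 + 1)) = (-105 - 5)*(99/(-58)) = -10890*(-1)/58 = -110*(-99/58) = 5445/29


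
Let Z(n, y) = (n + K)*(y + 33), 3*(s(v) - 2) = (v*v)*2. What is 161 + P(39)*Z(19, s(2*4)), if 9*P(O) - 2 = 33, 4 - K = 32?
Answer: -7672/3 ≈ -2557.3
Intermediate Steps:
K = -28 (K = 4 - 1*32 = 4 - 32 = -28)
s(v) = 2 + 2*v²/3 (s(v) = 2 + ((v*v)*2)/3 = 2 + (v²*2)/3 = 2 + (2*v²)/3 = 2 + 2*v²/3)
Z(n, y) = (-28 + n)*(33 + y) (Z(n, y) = (n - 28)*(y + 33) = (-28 + n)*(33 + y))
P(O) = 35/9 (P(O) = 2/9 + (⅑)*33 = 2/9 + 11/3 = 35/9)
161 + P(39)*Z(19, s(2*4)) = 161 + 35*(-924 - 28*(2 + 2*(2*4)²/3) + 33*19 + 19*(2 + 2*(2*4)²/3))/9 = 161 + 35*(-924 - 28*(2 + (⅔)*8²) + 627 + 19*(2 + (⅔)*8²))/9 = 161 + 35*(-924 - 28*(2 + (⅔)*64) + 627 + 19*(2 + (⅔)*64))/9 = 161 + 35*(-924 - 28*(2 + 128/3) + 627 + 19*(2 + 128/3))/9 = 161 + 35*(-924 - 28*134/3 + 627 + 19*(134/3))/9 = 161 + 35*(-924 - 3752/3 + 627 + 2546/3)/9 = 161 + (35/9)*(-699) = 161 - 8155/3 = -7672/3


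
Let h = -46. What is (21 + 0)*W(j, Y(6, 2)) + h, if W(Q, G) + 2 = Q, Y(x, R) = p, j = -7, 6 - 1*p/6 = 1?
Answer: -235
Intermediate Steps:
p = 30 (p = 36 - 6*1 = 36 - 6 = 30)
Y(x, R) = 30
W(Q, G) = -2 + Q
(21 + 0)*W(j, Y(6, 2)) + h = (21 + 0)*(-2 - 7) - 46 = 21*(-9) - 46 = -189 - 46 = -235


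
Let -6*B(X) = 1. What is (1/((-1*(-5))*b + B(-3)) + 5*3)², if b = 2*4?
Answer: 12895281/57121 ≈ 225.75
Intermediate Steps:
B(X) = -⅙ (B(X) = -⅙*1 = -⅙)
b = 8
(1/((-1*(-5))*b + B(-3)) + 5*3)² = (1/(-1*(-5)*8 - ⅙) + 5*3)² = (1/(5*8 - ⅙) + 15)² = (1/(40 - ⅙) + 15)² = (1/(239/6) + 15)² = (6/239 + 15)² = (3591/239)² = 12895281/57121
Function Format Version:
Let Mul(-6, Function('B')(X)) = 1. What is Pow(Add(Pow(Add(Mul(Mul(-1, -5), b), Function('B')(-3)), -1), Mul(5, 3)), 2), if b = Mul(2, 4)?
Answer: Rational(12895281, 57121) ≈ 225.75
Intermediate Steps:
Function('B')(X) = Rational(-1, 6) (Function('B')(X) = Mul(Rational(-1, 6), 1) = Rational(-1, 6))
b = 8
Pow(Add(Pow(Add(Mul(Mul(-1, -5), b), Function('B')(-3)), -1), Mul(5, 3)), 2) = Pow(Add(Pow(Add(Mul(Mul(-1, -5), 8), Rational(-1, 6)), -1), Mul(5, 3)), 2) = Pow(Add(Pow(Add(Mul(5, 8), Rational(-1, 6)), -1), 15), 2) = Pow(Add(Pow(Add(40, Rational(-1, 6)), -1), 15), 2) = Pow(Add(Pow(Rational(239, 6), -1), 15), 2) = Pow(Add(Rational(6, 239), 15), 2) = Pow(Rational(3591, 239), 2) = Rational(12895281, 57121)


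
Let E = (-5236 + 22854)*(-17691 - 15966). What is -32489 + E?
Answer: -593001515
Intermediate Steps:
E = -592969026 (E = 17618*(-33657) = -592969026)
-32489 + E = -32489 - 592969026 = -593001515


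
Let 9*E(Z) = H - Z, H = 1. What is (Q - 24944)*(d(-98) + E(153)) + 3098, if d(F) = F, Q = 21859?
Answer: 3217772/9 ≈ 3.5753e+5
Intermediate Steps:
E(Z) = ⅑ - Z/9 (E(Z) = (1 - Z)/9 = ⅑ - Z/9)
(Q - 24944)*(d(-98) + E(153)) + 3098 = (21859 - 24944)*(-98 + (⅑ - ⅑*153)) + 3098 = -3085*(-98 + (⅑ - 17)) + 3098 = -3085*(-98 - 152/9) + 3098 = -3085*(-1034/9) + 3098 = 3189890/9 + 3098 = 3217772/9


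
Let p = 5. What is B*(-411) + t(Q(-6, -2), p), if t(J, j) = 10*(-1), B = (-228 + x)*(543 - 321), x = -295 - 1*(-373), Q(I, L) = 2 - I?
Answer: 13686290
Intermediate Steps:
x = 78 (x = -295 + 373 = 78)
B = -33300 (B = (-228 + 78)*(543 - 321) = -150*222 = -33300)
t(J, j) = -10
B*(-411) + t(Q(-6, -2), p) = -33300*(-411) - 10 = 13686300 - 10 = 13686290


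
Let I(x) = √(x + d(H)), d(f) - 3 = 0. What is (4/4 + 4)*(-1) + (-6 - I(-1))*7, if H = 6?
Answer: -47 - 7*√2 ≈ -56.899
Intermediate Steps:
d(f) = 3 (d(f) = 3 + 0 = 3)
I(x) = √(3 + x) (I(x) = √(x + 3) = √(3 + x))
(4/4 + 4)*(-1) + (-6 - I(-1))*7 = (4/4 + 4)*(-1) + (-6 - √(3 - 1))*7 = (4*(¼) + 4)*(-1) + (-6 - √2)*7 = (1 + 4)*(-1) + (-42 - 7*√2) = 5*(-1) + (-42 - 7*√2) = -5 + (-42 - 7*√2) = -47 - 7*√2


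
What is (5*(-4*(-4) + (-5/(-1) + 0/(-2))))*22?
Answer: 2310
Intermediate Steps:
(5*(-4*(-4) + (-5/(-1) + 0/(-2))))*22 = (5*(16 + (-5*(-1) + 0*(-½))))*22 = (5*(16 + (5 + 0)))*22 = (5*(16 + 5))*22 = (5*21)*22 = 105*22 = 2310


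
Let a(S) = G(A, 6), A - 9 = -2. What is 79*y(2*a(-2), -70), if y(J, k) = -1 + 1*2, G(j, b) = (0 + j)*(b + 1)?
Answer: 79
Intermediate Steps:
A = 7 (A = 9 - 2 = 7)
G(j, b) = j*(1 + b)
a(S) = 49 (a(S) = 7*(1 + 6) = 7*7 = 49)
y(J, k) = 1 (y(J, k) = -1 + 2 = 1)
79*y(2*a(-2), -70) = 79*1 = 79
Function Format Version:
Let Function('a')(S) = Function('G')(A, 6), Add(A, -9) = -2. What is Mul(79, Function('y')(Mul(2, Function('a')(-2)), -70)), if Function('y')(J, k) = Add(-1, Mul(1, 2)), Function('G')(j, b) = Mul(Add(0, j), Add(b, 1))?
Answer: 79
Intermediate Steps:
A = 7 (A = Add(9, -2) = 7)
Function('G')(j, b) = Mul(j, Add(1, b))
Function('a')(S) = 49 (Function('a')(S) = Mul(7, Add(1, 6)) = Mul(7, 7) = 49)
Function('y')(J, k) = 1 (Function('y')(J, k) = Add(-1, 2) = 1)
Mul(79, Function('y')(Mul(2, Function('a')(-2)), -70)) = Mul(79, 1) = 79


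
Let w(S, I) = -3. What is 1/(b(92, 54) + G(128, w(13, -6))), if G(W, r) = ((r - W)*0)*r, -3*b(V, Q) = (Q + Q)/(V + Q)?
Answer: -73/18 ≈ -4.0556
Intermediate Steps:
b(V, Q) = -2*Q/(3*(Q + V)) (b(V, Q) = -(Q + Q)/(3*(V + Q)) = -2*Q/(3*(Q + V)))
G(W, r) = 0 (G(W, r) = 0*r = 0)
1/(b(92, 54) + G(128, w(13, -6))) = 1/(-2*54/(3*54 + 3*92) + 0) = 1/(-2*54/(162 + 276) + 0) = 1/(-2*54/438 + 0) = 1/(-2*54*1/438 + 0) = 1/(-18/73 + 0) = 1/(-18/73) = -73/18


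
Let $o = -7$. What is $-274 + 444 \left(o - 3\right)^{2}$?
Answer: $44126$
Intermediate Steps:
$-274 + 444 \left(o - 3\right)^{2} = -274 + 444 \left(-7 - 3\right)^{2} = -274 + 444 \left(-10\right)^{2} = -274 + 444 \cdot 100 = -274 + 44400 = 44126$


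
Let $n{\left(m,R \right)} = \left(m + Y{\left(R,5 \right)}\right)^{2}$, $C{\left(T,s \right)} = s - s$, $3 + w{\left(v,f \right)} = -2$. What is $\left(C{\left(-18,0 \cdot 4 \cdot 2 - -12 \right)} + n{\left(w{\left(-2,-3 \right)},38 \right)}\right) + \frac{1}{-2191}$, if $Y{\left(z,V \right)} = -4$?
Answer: $\frac{177470}{2191} \approx 81.0$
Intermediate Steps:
$w{\left(v,f \right)} = -5$ ($w{\left(v,f \right)} = -3 - 2 = -5$)
$C{\left(T,s \right)} = 0$
$n{\left(m,R \right)} = \left(-4 + m\right)^{2}$ ($n{\left(m,R \right)} = \left(m - 4\right)^{2} = \left(-4 + m\right)^{2}$)
$\left(C{\left(-18,0 \cdot 4 \cdot 2 - -12 \right)} + n{\left(w{\left(-2,-3 \right)},38 \right)}\right) + \frac{1}{-2191} = \left(0 + \left(-4 - 5\right)^{2}\right) + \frac{1}{-2191} = \left(0 + \left(-9\right)^{2}\right) - \frac{1}{2191} = \left(0 + 81\right) - \frac{1}{2191} = 81 - \frac{1}{2191} = \frac{177470}{2191}$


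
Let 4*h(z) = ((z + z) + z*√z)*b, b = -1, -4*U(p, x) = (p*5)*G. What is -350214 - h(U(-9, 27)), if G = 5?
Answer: -11202573/32 ≈ -3.5008e+5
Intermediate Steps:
U(p, x) = -25*p/4 (U(p, x) = -p*5*5/4 = -5*p*5/4 = -25*p/4)
h(z) = -z/2 - z^(3/2)/4 (h(z) = (((z + z) + z*√z)*(-1))/4 = ((2*z + z^(3/2))*(-1))/4 = ((z^(3/2) + 2*z)*(-1))/4 = (-z^(3/2) - 2*z)/4 = -z/2 - z^(3/2)/4)
-350214 - h(U(-9, 27)) = -350214 - (-(-25)*(-9)/8 - (-25/4*(-9))^(3/2)/4) = -350214 - (-½*225/4 - (225/4)^(3/2)/4) = -350214 - (-225/8 - ¼*3375/8) = -350214 - (-225/8 - 3375/32) = -350214 - 1*(-4275/32) = -350214 + 4275/32 = -11202573/32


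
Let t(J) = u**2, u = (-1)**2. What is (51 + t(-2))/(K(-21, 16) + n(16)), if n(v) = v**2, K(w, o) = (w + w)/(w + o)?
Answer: 130/661 ≈ 0.19667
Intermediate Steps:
K(w, o) = 2*w/(o + w) (K(w, o) = (2*w)/(o + w) = 2*w/(o + w))
u = 1
t(J) = 1 (t(J) = 1**2 = 1)
(51 + t(-2))/(K(-21, 16) + n(16)) = (51 + 1)/(2*(-21)/(16 - 21) + 16**2) = 52/(2*(-21)/(-5) + 256) = 52/(2*(-21)*(-1/5) + 256) = 52/(42/5 + 256) = 52/(1322/5) = 52*(5/1322) = 130/661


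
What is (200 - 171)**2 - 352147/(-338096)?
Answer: 284690883/338096 ≈ 842.04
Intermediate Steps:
(200 - 171)**2 - 352147/(-338096) = 29**2 - 352147*(-1)/338096 = 841 - 1*(-352147/338096) = 841 + 352147/338096 = 284690883/338096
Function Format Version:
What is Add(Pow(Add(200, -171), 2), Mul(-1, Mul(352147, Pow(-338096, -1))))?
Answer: Rational(284690883, 338096) ≈ 842.04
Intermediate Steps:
Add(Pow(Add(200, -171), 2), Mul(-1, Mul(352147, Pow(-338096, -1)))) = Add(Pow(29, 2), Mul(-1, Mul(352147, Rational(-1, 338096)))) = Add(841, Mul(-1, Rational(-352147, 338096))) = Add(841, Rational(352147, 338096)) = Rational(284690883, 338096)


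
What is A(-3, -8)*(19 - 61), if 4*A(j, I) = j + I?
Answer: 231/2 ≈ 115.50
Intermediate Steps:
A(j, I) = I/4 + j/4 (A(j, I) = (j + I)/4 = (I + j)/4 = I/4 + j/4)
A(-3, -8)*(19 - 61) = ((1/4)*(-8) + (1/4)*(-3))*(19 - 61) = (-2 - 3/4)*(-42) = -11/4*(-42) = 231/2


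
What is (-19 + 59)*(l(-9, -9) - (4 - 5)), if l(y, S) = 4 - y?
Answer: 560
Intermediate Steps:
(-19 + 59)*(l(-9, -9) - (4 - 5)) = (-19 + 59)*((4 - 1*(-9)) - (4 - 5)) = 40*((4 + 9) - 1*(-1)) = 40*(13 + 1) = 40*14 = 560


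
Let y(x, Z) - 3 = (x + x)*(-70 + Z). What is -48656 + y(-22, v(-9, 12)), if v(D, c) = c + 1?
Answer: -46145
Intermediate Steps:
v(D, c) = 1 + c
y(x, Z) = 3 + 2*x*(-70 + Z) (y(x, Z) = 3 + (x + x)*(-70 + Z) = 3 + (2*x)*(-70 + Z) = 3 + 2*x*(-70 + Z))
-48656 + y(-22, v(-9, 12)) = -48656 + (3 - 140*(-22) + 2*(1 + 12)*(-22)) = -48656 + (3 + 3080 + 2*13*(-22)) = -48656 + (3 + 3080 - 572) = -48656 + 2511 = -46145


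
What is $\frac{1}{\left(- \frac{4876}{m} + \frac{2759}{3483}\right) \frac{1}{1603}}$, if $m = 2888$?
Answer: $- \frac{4031105778}{2253779} \approx -1788.6$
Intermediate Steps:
$\frac{1}{\left(- \frac{4876}{m} + \frac{2759}{3483}\right) \frac{1}{1603}} = \frac{1}{\left(- \frac{4876}{2888} + \frac{2759}{3483}\right) \frac{1}{1603}} = \frac{1}{\left(\left(-4876\right) \frac{1}{2888} + 2759 \cdot \frac{1}{3483}\right) \frac{1}{1603}} = \frac{1}{\left(- \frac{1219}{722} + \frac{2759}{3483}\right) \frac{1}{1603}} = \frac{1}{\left(- \frac{2253779}{2514726}\right) \frac{1}{1603}} = \frac{1}{- \frac{2253779}{4031105778}} = - \frac{4031105778}{2253779}$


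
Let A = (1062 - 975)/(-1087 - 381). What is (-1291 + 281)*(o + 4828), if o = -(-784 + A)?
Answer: -4160444015/734 ≈ -5.6682e+6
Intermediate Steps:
A = -87/1468 (A = 87/(-1468) = 87*(-1/1468) = -87/1468 ≈ -0.059264)
o = 1150999/1468 (o = -(-784 - 87/1468) = -1*(-1150999/1468) = 1150999/1468 ≈ 784.06)
(-1291 + 281)*(o + 4828) = (-1291 + 281)*(1150999/1468 + 4828) = -1010*8238503/1468 = -4160444015/734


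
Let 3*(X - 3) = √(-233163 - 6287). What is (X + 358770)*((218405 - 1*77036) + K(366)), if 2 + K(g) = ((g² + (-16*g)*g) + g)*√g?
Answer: (141367 - 2008974*√366)*(1076319 + 5*I*√9578)/3 ≈ -1.3738e+13 - 6.246e+9*I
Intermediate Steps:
X = 3 + 5*I*√9578/3 (X = 3 + √(-233163 - 6287)/3 = 3 + √(-239450)/3 = 3 + (5*I*√9578)/3 = 3 + 5*I*√9578/3 ≈ 3.0 + 163.11*I)
K(g) = -2 + √g*(g - 15*g²) (K(g) = -2 + ((g² + (-16*g)*g) + g)*√g = -2 + ((g² - 16*g²) + g)*√g = -2 + (-15*g² + g)*√g = -2 + (g - 15*g²)*√g = -2 + √g*(g - 15*g²))
(X + 358770)*((218405 - 1*77036) + K(366)) = ((3 + 5*I*√9578/3) + 358770)*((218405 - 1*77036) + (-2 + 366^(3/2) - 2009340*√366)) = (358773 + 5*I*√9578/3)*((218405 - 77036) + (-2 + 366*√366 - 2009340*√366)) = (358773 + 5*I*√9578/3)*(141369 + (-2 + 366*√366 - 2009340*√366)) = (358773 + 5*I*√9578/3)*(141369 + (-2 - 2008974*√366)) = (358773 + 5*I*√9578/3)*(141367 - 2008974*√366) = (141367 - 2008974*√366)*(358773 + 5*I*√9578/3)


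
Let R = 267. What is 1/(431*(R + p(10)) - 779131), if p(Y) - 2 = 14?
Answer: -1/657158 ≈ -1.5217e-6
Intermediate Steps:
p(Y) = 16 (p(Y) = 2 + 14 = 16)
1/(431*(R + p(10)) - 779131) = 1/(431*(267 + 16) - 779131) = 1/(431*283 - 779131) = 1/(121973 - 779131) = 1/(-657158) = -1/657158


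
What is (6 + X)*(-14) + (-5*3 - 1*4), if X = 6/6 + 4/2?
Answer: -145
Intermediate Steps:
X = 3 (X = 6*(⅙) + 4*(½) = 1 + 2 = 3)
(6 + X)*(-14) + (-5*3 - 1*4) = (6 + 3)*(-14) + (-5*3 - 1*4) = 9*(-14) + (-15 - 4) = -126 - 19 = -145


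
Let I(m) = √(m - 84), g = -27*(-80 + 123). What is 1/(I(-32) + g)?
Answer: -1161/1348037 - 2*I*√29/1348037 ≈ -0.00086125 - 7.9896e-6*I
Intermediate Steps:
g = -1161 (g = -27*43 = -1161)
I(m) = √(-84 + m)
1/(I(-32) + g) = 1/(√(-84 - 32) - 1161) = 1/(√(-116) - 1161) = 1/(2*I*√29 - 1161) = 1/(-1161 + 2*I*√29)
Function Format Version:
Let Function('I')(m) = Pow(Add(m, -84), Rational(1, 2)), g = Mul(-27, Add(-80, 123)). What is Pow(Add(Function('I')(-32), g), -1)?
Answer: Add(Rational(-1161, 1348037), Mul(Rational(-2, 1348037), I, Pow(29, Rational(1, 2)))) ≈ Add(-0.00086125, Mul(-7.9896e-6, I))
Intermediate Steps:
g = -1161 (g = Mul(-27, 43) = -1161)
Function('I')(m) = Pow(Add(-84, m), Rational(1, 2))
Pow(Add(Function('I')(-32), g), -1) = Pow(Add(Pow(Add(-84, -32), Rational(1, 2)), -1161), -1) = Pow(Add(Pow(-116, Rational(1, 2)), -1161), -1) = Pow(Add(Mul(2, I, Pow(29, Rational(1, 2))), -1161), -1) = Pow(Add(-1161, Mul(2, I, Pow(29, Rational(1, 2)))), -1)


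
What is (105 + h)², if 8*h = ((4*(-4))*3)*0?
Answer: 11025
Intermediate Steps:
h = 0 (h = (((4*(-4))*3)*0)/8 = (-16*3*0)/8 = (-48*0)/8 = (⅛)*0 = 0)
(105 + h)² = (105 + 0)² = 105² = 11025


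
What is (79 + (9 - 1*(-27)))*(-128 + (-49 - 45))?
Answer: -25530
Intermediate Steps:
(79 + (9 - 1*(-27)))*(-128 + (-49 - 45)) = (79 + (9 + 27))*(-128 - 94) = (79 + 36)*(-222) = 115*(-222) = -25530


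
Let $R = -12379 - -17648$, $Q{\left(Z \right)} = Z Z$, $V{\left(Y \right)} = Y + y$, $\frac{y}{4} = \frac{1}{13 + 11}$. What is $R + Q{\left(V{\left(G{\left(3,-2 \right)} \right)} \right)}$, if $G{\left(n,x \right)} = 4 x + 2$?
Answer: $\frac{190909}{36} \approx 5303.0$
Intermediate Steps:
$y = \frac{1}{6}$ ($y = \frac{4}{13 + 11} = \frac{4}{24} = 4 \cdot \frac{1}{24} = \frac{1}{6} \approx 0.16667$)
$G{\left(n,x \right)} = 2 + 4 x$
$V{\left(Y \right)} = \frac{1}{6} + Y$ ($V{\left(Y \right)} = Y + \frac{1}{6} = \frac{1}{6} + Y$)
$Q{\left(Z \right)} = Z^{2}$
$R = 5269$ ($R = -12379 + 17648 = 5269$)
$R + Q{\left(V{\left(G{\left(3,-2 \right)} \right)} \right)} = 5269 + \left(\frac{1}{6} + \left(2 + 4 \left(-2\right)\right)\right)^{2} = 5269 + \left(\frac{1}{6} + \left(2 - 8\right)\right)^{2} = 5269 + \left(\frac{1}{6} - 6\right)^{2} = 5269 + \left(- \frac{35}{6}\right)^{2} = 5269 + \frac{1225}{36} = \frac{190909}{36}$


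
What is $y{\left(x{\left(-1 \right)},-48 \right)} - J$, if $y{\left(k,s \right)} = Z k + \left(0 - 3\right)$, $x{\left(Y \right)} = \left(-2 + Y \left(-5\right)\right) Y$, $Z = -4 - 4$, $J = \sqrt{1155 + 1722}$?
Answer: $21 - \sqrt{2877} \approx -32.638$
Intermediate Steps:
$J = \sqrt{2877} \approx 53.638$
$Z = -8$ ($Z = -4 - 4 = -8$)
$x{\left(Y \right)} = Y \left(-2 - 5 Y\right)$ ($x{\left(Y \right)} = \left(-2 - 5 Y\right) Y = Y \left(-2 - 5 Y\right)$)
$y{\left(k,s \right)} = -3 - 8 k$ ($y{\left(k,s \right)} = - 8 k + \left(0 - 3\right) = - 8 k - 3 = -3 - 8 k$)
$y{\left(x{\left(-1 \right)},-48 \right)} - J = \left(-3 - 8 \left(\left(-1\right) \left(-1\right) \left(2 + 5 \left(-1\right)\right)\right)\right) - \sqrt{2877} = \left(-3 - 8 \left(\left(-1\right) \left(-1\right) \left(2 - 5\right)\right)\right) - \sqrt{2877} = \left(-3 - 8 \left(\left(-1\right) \left(-1\right) \left(-3\right)\right)\right) - \sqrt{2877} = \left(-3 - -24\right) - \sqrt{2877} = \left(-3 + 24\right) - \sqrt{2877} = 21 - \sqrt{2877}$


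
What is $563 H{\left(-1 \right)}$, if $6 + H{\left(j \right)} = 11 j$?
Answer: $-9571$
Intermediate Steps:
$H{\left(j \right)} = -6 + 11 j$
$563 H{\left(-1 \right)} = 563 \left(-6 + 11 \left(-1\right)\right) = 563 \left(-6 - 11\right) = 563 \left(-17\right) = -9571$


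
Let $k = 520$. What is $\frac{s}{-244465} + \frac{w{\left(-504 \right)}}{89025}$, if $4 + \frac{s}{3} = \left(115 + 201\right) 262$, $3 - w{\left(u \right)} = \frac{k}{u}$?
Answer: $- \frac{278581205438}{274220057475} \approx -1.0159$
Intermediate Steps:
$w{\left(u \right)} = 3 - \frac{520}{u}$
$s = 248364$ ($s = -12 + 3 \left(115 + 201\right) 262 = -12 + 3 \cdot 316 \cdot 262 = -12 + 3 \cdot 82792 = -12 + 248376 = 248364$)
$\frac{s}{-244465} + \frac{w{\left(-504 \right)}}{89025} = \frac{248364}{-244465} + \frac{3 - \frac{520}{-504}}{89025} = 248364 \left(- \frac{1}{244465}\right) + \left(3 - - \frac{65}{63}\right) \frac{1}{89025} = - \frac{248364}{244465} + \left(3 + \frac{65}{63}\right) \frac{1}{89025} = - \frac{248364}{244465} + \frac{254}{63} \cdot \frac{1}{89025} = - \frac{248364}{244465} + \frac{254}{5608575} = - \frac{278581205438}{274220057475}$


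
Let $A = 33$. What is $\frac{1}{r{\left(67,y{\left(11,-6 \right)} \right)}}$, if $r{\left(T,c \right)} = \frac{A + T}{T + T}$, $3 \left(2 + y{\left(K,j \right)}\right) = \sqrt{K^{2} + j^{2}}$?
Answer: $\frac{67}{50} \approx 1.34$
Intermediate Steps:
$y{\left(K,j \right)} = -2 + \frac{\sqrt{K^{2} + j^{2}}}{3}$
$r{\left(T,c \right)} = \frac{33 + T}{2 T}$ ($r{\left(T,c \right)} = \frac{33 + T}{T + T} = \frac{33 + T}{2 T}$)
$\frac{1}{r{\left(67,y{\left(11,-6 \right)} \right)}} = \frac{1}{\frac{1}{2} \cdot \frac{1}{67} \left(33 + 67\right)} = \frac{1}{\frac{1}{2} \cdot \frac{1}{67} \cdot 100} = \frac{1}{\frac{50}{67}} = \frac{67}{50}$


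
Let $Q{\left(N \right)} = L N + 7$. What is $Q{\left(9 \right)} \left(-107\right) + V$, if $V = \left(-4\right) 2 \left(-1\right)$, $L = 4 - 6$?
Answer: $1185$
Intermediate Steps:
$L = -2$
$V = 8$ ($V = \left(-8\right) \left(-1\right) = 8$)
$Q{\left(N \right)} = 7 - 2 N$ ($Q{\left(N \right)} = - 2 N + 7 = 7 - 2 N$)
$Q{\left(9 \right)} \left(-107\right) + V = \left(7 - 18\right) \left(-107\right) + 8 = \left(-11\right) \left(-107\right) + 8 = 1177 + 8 = 1185$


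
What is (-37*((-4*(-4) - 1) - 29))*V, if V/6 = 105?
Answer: 326340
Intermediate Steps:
V = 630 (V = 6*105 = 630)
(-37*((-4*(-4) - 1) - 29))*V = -37*((-4*(-4) - 1) - 29)*630 = -37*((16 - 1) - 29)*630 = -37*(15 - 29)*630 = -37*(-14)*630 = 518*630 = 326340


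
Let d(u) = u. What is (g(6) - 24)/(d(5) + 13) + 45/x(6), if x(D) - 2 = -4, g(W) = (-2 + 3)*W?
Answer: -47/2 ≈ -23.500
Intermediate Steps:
g(W) = W (g(W) = 1*W = W)
x(D) = -2 (x(D) = 2 - 4 = -2)
(g(6) - 24)/(d(5) + 13) + 45/x(6) = (6 - 24)/(5 + 13) + 45/(-2) = -18/18 + 45*(-1/2) = -18*1/18 - 45/2 = -1 - 45/2 = -47/2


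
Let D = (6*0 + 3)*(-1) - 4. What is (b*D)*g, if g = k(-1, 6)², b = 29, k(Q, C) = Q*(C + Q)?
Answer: -5075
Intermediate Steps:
D = -7 (D = (0 + 3)*(-1) - 4 = 3*(-1) - 4 = -3 - 4 = -7)
g = 25 (g = (-(6 - 1))² = (-1*5)² = (-5)² = 25)
(b*D)*g = (29*(-7))*25 = -203*25 = -5075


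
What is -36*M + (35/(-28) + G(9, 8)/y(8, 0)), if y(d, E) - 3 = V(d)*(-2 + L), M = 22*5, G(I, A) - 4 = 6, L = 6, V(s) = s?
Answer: -110907/28 ≈ -3961.0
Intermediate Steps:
G(I, A) = 10 (G(I, A) = 4 + 6 = 10)
M = 110
y(d, E) = 3 + 4*d (y(d, E) = 3 + d*(-2 + 6) = 3 + d*4 = 3 + 4*d)
-36*M + (35/(-28) + G(9, 8)/y(8, 0)) = -36*110 + (35/(-28) + 10/(3 + 4*8)) = -3960 + (35*(-1/28) + 10/(3 + 32)) = -3960 + (-5/4 + 10/35) = -3960 + (-5/4 + 10*(1/35)) = -3960 + (-5/4 + 2/7) = -3960 - 27/28 = -110907/28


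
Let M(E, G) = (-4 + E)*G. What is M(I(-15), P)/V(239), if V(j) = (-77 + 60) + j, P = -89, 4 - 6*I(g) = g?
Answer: 445/1332 ≈ 0.33408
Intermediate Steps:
I(g) = ⅔ - g/6
V(j) = -17 + j
M(E, G) = G*(-4 + E)
M(I(-15), P)/V(239) = (-89*(-4 + (⅔ - ⅙*(-15))))/(-17 + 239) = -89*(-4 + (⅔ + 5/2))/222 = -89*(-4 + 19/6)*(1/222) = -89*(-⅚)*(1/222) = (445/6)*(1/222) = 445/1332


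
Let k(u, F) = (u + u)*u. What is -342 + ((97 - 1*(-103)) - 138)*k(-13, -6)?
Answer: 20614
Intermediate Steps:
k(u, F) = 2*u² (k(u, F) = (2*u)*u = 2*u²)
-342 + ((97 - 1*(-103)) - 138)*k(-13, -6) = -342 + ((97 - 1*(-103)) - 138)*(2*(-13)²) = -342 + ((97 + 103) - 138)*(2*169) = -342 + (200 - 138)*338 = -342 + 62*338 = -342 + 20956 = 20614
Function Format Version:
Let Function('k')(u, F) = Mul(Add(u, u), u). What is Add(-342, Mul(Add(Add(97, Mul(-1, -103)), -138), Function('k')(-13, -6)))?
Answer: 20614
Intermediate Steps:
Function('k')(u, F) = Mul(2, Pow(u, 2)) (Function('k')(u, F) = Mul(Mul(2, u), u) = Mul(2, Pow(u, 2)))
Add(-342, Mul(Add(Add(97, Mul(-1, -103)), -138), Function('k')(-13, -6))) = Add(-342, Mul(Add(Add(97, Mul(-1, -103)), -138), Mul(2, Pow(-13, 2)))) = Add(-342, Mul(Add(Add(97, 103), -138), Mul(2, 169))) = Add(-342, Mul(Add(200, -138), 338)) = Add(-342, Mul(62, 338)) = Add(-342, 20956) = 20614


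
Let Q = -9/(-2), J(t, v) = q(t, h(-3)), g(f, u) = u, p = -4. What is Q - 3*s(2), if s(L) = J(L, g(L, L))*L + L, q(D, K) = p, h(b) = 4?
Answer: 45/2 ≈ 22.500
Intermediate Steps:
q(D, K) = -4
J(t, v) = -4
Q = 9/2 (Q = -9*(-½) = 9/2 ≈ 4.5000)
s(L) = -3*L (s(L) = -4*L + L = -3*L)
Q - 3*s(2) = 9/2 - (-9)*2 = 9/2 - 3*(-6) = 9/2 + 18 = 45/2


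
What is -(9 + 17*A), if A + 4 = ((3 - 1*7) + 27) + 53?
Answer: -1233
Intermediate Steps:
A = 72 (A = -4 + (((3 - 1*7) + 27) + 53) = -4 + (((3 - 7) + 27) + 53) = -4 + ((-4 + 27) + 53) = -4 + (23 + 53) = -4 + 76 = 72)
-(9 + 17*A) = -(9 + 17*72) = -(9 + 1224) = -1*1233 = -1233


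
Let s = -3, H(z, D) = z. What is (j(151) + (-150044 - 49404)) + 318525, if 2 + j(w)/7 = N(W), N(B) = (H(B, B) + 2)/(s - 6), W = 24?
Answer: 1071385/9 ≈ 1.1904e+5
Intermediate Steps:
N(B) = -2/9 - B/9 (N(B) = (B + 2)/(-3 - 6) = (2 + B)/(-9) = (2 + B)*(-1/9) = -2/9 - B/9)
j(w) = -308/9 (j(w) = -14 + 7*(-2/9 - 1/9*24) = -14 + 7*(-2/9 - 8/3) = -14 + 7*(-26/9) = -14 - 182/9 = -308/9)
(j(151) + (-150044 - 49404)) + 318525 = (-308/9 + (-150044 - 49404)) + 318525 = (-308/9 - 199448) + 318525 = -1795340/9 + 318525 = 1071385/9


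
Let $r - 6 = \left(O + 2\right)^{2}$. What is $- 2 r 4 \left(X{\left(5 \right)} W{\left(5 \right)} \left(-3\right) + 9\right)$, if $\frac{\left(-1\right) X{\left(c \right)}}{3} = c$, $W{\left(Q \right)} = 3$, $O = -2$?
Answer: $-6912$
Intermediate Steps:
$X{\left(c \right)} = - 3 c$
$r = 6$ ($r = 6 + \left(-2 + 2\right)^{2} = 6 + 0^{2} = 6 + 0 = 6$)
$- 2 r 4 \left(X{\left(5 \right)} W{\left(5 \right)} \left(-3\right) + 9\right) = \left(-2\right) 6 \cdot 4 \left(\left(-3\right) 5 \cdot 3 \left(-3\right) + 9\right) = \left(-12\right) 4 \left(\left(-15\right) 3 \left(-3\right) + 9\right) = - 48 \left(\left(-45\right) \left(-3\right) + 9\right) = - 48 \left(135 + 9\right) = \left(-48\right) 144 = -6912$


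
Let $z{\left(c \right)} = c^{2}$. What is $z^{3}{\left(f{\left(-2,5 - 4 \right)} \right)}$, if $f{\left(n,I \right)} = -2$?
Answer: $64$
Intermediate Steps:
$z^{3}{\left(f{\left(-2,5 - 4 \right)} \right)} = \left(\left(-2\right)^{2}\right)^{3} = 4^{3} = 64$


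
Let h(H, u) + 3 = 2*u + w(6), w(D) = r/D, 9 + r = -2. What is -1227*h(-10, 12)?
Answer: -47035/2 ≈ -23518.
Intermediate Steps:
r = -11 (r = -9 - 2 = -11)
w(D) = -11/D
h(H, u) = -29/6 + 2*u (h(H, u) = -3 + (2*u - 11/6) = -3 + (-11/6 + 2*u) = -29/6 + 2*u)
-1227*h(-10, 12) = -1227*(-29/6 + 2*12) = -1227*(-29/6 + 24) = -1227*115/6 = -47035/2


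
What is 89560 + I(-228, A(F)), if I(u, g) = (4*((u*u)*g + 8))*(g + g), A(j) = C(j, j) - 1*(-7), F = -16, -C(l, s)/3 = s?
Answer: 1258105880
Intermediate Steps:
C(l, s) = -3*s
A(j) = 7 - 3*j (A(j) = -3*j - 1*(-7) = -3*j + 7 = 7 - 3*j)
I(u, g) = 2*g*(32 + 4*g*u²) (I(u, g) = (4*(u²*g + 8))*(2*g) = (4*(g*u² + 8))*(2*g) = (4*(8 + g*u²))*(2*g) = (32 + 4*g*u²)*(2*g) = 2*g*(32 + 4*g*u²))
89560 + I(-228, A(F)) = 89560 + 8*(7 - 3*(-16))*(8 + (7 - 3*(-16))*(-228)²) = 89560 + 8*(7 + 48)*(8 + (7 + 48)*51984) = 89560 + 8*55*(8 + 55*51984) = 89560 + 8*55*(8 + 2859120) = 89560 + 8*55*2859128 = 89560 + 1258016320 = 1258105880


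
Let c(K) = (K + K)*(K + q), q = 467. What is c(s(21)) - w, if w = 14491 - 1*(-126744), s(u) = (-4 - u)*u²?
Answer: 232662665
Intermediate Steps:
s(u) = u²*(-4 - u)
c(K) = 2*K*(467 + K) (c(K) = (K + K)*(K + 467) = (2*K)*(467 + K) = 2*K*(467 + K))
w = 141235 (w = 14491 + 126744 = 141235)
c(s(21)) - w = 2*(21²*(-4 - 1*21))*(467 + 21²*(-4 - 1*21)) - 1*141235 = 2*(441*(-4 - 21))*(467 + 441*(-4 - 21)) - 141235 = 2*(441*(-25))*(467 + 441*(-25)) - 141235 = 2*(-11025)*(467 - 11025) - 141235 = 2*(-11025)*(-10558) - 141235 = 232803900 - 141235 = 232662665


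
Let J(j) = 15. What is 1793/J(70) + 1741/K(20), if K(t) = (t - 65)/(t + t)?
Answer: -64261/45 ≈ -1428.0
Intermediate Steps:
K(t) = (-65 + t)/(2*t) (K(t) = (-65 + t)/((2*t)) = (-65 + t)*(1/(2*t)) = (-65 + t)/(2*t))
1793/J(70) + 1741/K(20) = 1793/15 + 1741/(((½)*(-65 + 20)/20)) = 1793*(1/15) + 1741/(((½)*(1/20)*(-45))) = 1793/15 + 1741/(-9/8) = 1793/15 + 1741*(-8/9) = 1793/15 - 13928/9 = -64261/45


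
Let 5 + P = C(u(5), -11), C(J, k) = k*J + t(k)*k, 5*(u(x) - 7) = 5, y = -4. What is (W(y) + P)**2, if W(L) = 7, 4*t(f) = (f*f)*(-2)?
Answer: 1343281/4 ≈ 3.3582e+5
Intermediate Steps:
t(f) = -f**2/2 (t(f) = ((f*f)*(-2))/4 = (f**2*(-2))/4 = (-2*f**2)/4 = -f**2/2)
u(x) = 8 (u(x) = 7 + (1/5)*5 = 7 + 1 = 8)
C(J, k) = -k**3/2 + J*k (C(J, k) = k*J + (-k**2/2)*k = J*k - k**3/2 = -k**3/2 + J*k)
P = 1145/2 (P = -5 - 11*(8 - 1/2*(-11)**2) = -5 - 11*(8 - 1/2*121) = -5 - 11*(8 - 121/2) = -5 - 11*(-105/2) = -5 + 1155/2 = 1145/2 ≈ 572.50)
(W(y) + P)**2 = (7 + 1145/2)**2 = (1159/2)**2 = 1343281/4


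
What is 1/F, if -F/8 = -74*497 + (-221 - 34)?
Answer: 1/296264 ≈ 3.3754e-6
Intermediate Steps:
F = 296264 (F = -8*(-74*497 + (-221 - 34)) = -8*(-36778 - 255) = -8*(-37033) = 296264)
1/F = 1/296264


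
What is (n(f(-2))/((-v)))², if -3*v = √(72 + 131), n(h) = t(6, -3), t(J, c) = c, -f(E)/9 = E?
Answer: 81/203 ≈ 0.39901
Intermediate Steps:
f(E) = -9*E
n(h) = -3
v = -√203/3 (v = -√(72 + 131)/3 = -√203/3 ≈ -4.7493)
(n(f(-2))/((-v)))² = (-3*3*√203/203)² = (-9*√203/203)² = 81/203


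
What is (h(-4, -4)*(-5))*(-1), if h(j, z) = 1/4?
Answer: 5/4 ≈ 1.2500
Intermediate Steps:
h(j, z) = ¼
(h(-4, -4)*(-5))*(-1) = ((¼)*(-5))*(-1) = -5/4*(-1) = 5/4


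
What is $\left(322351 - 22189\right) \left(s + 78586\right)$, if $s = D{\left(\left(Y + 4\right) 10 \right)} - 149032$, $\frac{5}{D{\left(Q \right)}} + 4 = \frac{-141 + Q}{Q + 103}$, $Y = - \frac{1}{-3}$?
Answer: $- \frac{14442399586646}{683} \approx -2.1146 \cdot 10^{10}$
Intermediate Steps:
$Y = \frac{1}{3}$ ($Y = \left(-1\right) \left(- \frac{1}{3}\right) = \frac{1}{3} \approx 0.33333$)
$D{\left(Q \right)} = \frac{5}{-4 + \frac{-141 + Q}{103 + Q}}$ ($D{\left(Q \right)} = \frac{5}{-4 + \frac{-141 + Q}{Q + 103}} = \frac{5}{-4 + \frac{-141 + Q}{103 + Q}}$)
$s = - \frac{305368763}{2049}$ ($s = \frac{5 \left(-103 - \left(\frac{1}{3} + 4\right) 10\right)}{553 + 3 \left(\frac{1}{3} + 4\right) 10} - 149032 = \frac{5 \left(-103 - \frac{13}{3} \cdot 10\right)}{553 + 3 \cdot \frac{13}{3} \cdot 10} - 149032 = \frac{5 \left(-103 - \frac{130}{3}\right)}{553 + 3 \cdot \frac{130}{3}} - 149032 = \frac{5 \left(-103 - \frac{130}{3}\right)}{553 + 130} - 149032 = 5 \cdot \frac{1}{683} \left(- \frac{439}{3}\right) - 149032 = - \frac{2195}{2049} - 149032 = - \frac{305368763}{2049} \approx -1.4903 \cdot 10^{5}$)
$\left(322351 - 22189\right) \left(s + 78586\right) = \left(322351 - 22189\right) \left(- \frac{305368763}{2049} + 78586\right) = 300162 \left(- \frac{144346049}{2049}\right) = - \frac{14442399586646}{683}$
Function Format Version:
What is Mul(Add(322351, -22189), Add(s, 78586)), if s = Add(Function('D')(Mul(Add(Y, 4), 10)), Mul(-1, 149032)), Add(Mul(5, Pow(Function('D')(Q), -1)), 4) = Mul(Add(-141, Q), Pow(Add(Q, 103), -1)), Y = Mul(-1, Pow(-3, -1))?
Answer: Rational(-14442399586646, 683) ≈ -2.1146e+10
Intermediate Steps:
Y = Rational(1, 3) (Y = Mul(-1, Rational(-1, 3)) = Rational(1, 3) ≈ 0.33333)
Function('D')(Q) = Mul(5, Pow(Add(-4, Mul(Pow(Add(103, Q), -1), Add(-141, Q))), -1)) (Function('D')(Q) = Mul(5, Pow(Add(-4, Mul(Add(-141, Q), Pow(Add(Q, 103), -1))), -1)) = Mul(5, Pow(Add(-4, Mul(Add(-141, Q), Pow(Add(103, Q), -1))), -1)) = Mul(5, Pow(Add(-4, Mul(Pow(Add(103, Q), -1), Add(-141, Q))), -1)))
s = Rational(-305368763, 2049) (s = Add(Mul(5, Pow(Add(553, Mul(3, Mul(Add(Rational(1, 3), 4), 10))), -1), Add(-103, Mul(-1, Mul(Add(Rational(1, 3), 4), 10)))), Mul(-1, 149032)) = Add(Mul(5, Pow(Add(553, Mul(3, Mul(Rational(13, 3), 10))), -1), Add(-103, Mul(-1, Mul(Rational(13, 3), 10)))), -149032) = Add(Mul(5, Pow(Add(553, Mul(3, Rational(130, 3))), -1), Add(-103, Mul(-1, Rational(130, 3)))), -149032) = Add(Mul(5, Pow(Add(553, 130), -1), Add(-103, Rational(-130, 3))), -149032) = Add(Mul(5, Pow(683, -1), Rational(-439, 3)), -149032) = Add(Mul(5, Rational(1, 683), Rational(-439, 3)), -149032) = Add(Rational(-2195, 2049), -149032) = Rational(-305368763, 2049) ≈ -1.4903e+5)
Mul(Add(322351, -22189), Add(s, 78586)) = Mul(Add(322351, -22189), Add(Rational(-305368763, 2049), 78586)) = Mul(300162, Rational(-144346049, 2049)) = Rational(-14442399586646, 683)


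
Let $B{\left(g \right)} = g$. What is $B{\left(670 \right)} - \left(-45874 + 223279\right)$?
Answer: $-176735$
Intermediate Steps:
$B{\left(670 \right)} - \left(-45874 + 223279\right) = 670 - \left(-45874 + 223279\right) = 670 - 177405 = -176735$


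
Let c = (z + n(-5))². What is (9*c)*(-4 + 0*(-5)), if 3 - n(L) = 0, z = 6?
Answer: -2916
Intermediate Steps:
n(L) = 3 (n(L) = 3 - 1*0 = 3 + 0 = 3)
c = 81 (c = (6 + 3)² = 9² = 81)
(9*c)*(-4 + 0*(-5)) = (9*81)*(-4 + 0*(-5)) = 729*(-4 + 0) = 729*(-4) = -2916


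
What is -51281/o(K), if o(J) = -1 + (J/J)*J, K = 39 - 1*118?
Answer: 51281/80 ≈ 641.01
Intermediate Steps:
K = -79 (K = 39 - 118 = -79)
o(J) = -1 + J (o(J) = -1 + 1*J = -1 + J)
-51281/o(K) = -51281/(-1 - 79) = -51281/(-80) = -51281*(-1/80) = 51281/80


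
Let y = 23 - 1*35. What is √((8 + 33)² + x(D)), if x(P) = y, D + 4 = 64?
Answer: √1669 ≈ 40.853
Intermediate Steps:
D = 60 (D = -4 + 64 = 60)
y = -12 (y = 23 - 35 = -12)
x(P) = -12
√((8 + 33)² + x(D)) = √((8 + 33)² - 12) = √(41² - 12) = √(1681 - 12) = √1669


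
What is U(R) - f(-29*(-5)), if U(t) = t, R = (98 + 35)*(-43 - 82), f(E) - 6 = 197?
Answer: -16828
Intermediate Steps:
f(E) = 203 (f(E) = 6 + 197 = 203)
R = -16625 (R = 133*(-125) = -16625)
U(R) - f(-29*(-5)) = -16625 - 1*203 = -16625 - 203 = -16828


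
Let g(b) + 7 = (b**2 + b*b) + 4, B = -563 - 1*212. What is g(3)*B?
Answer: -11625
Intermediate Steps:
B = -775 (B = -563 - 212 = -775)
g(b) = -3 + 2*b**2 (g(b) = -7 + ((b**2 + b*b) + 4) = -7 + ((b**2 + b**2) + 4) = -7 + (2*b**2 + 4) = -7 + (4 + 2*b**2) = -3 + 2*b**2)
g(3)*B = (-3 + 2*3**2)*(-775) = (-3 + 2*9)*(-775) = (-3 + 18)*(-775) = 15*(-775) = -11625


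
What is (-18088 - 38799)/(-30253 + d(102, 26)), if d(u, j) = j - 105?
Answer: 56887/30332 ≈ 1.8755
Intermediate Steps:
d(u, j) = -105 + j
(-18088 - 38799)/(-30253 + d(102, 26)) = (-18088 - 38799)/(-30253 + (-105 + 26)) = -56887/(-30253 - 79) = -56887/(-30332) = -56887*(-1/30332) = 56887/30332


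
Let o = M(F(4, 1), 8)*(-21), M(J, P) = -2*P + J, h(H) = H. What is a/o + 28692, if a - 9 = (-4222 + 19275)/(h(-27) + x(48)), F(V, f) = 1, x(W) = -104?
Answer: 169137358/5895 ≈ 28692.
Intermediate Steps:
M(J, P) = J - 2*P
o = 315 (o = (1 - 2*8)*(-21) = (1 - 16)*(-21) = -15*(-21) = 315)
a = -13874/131 (a = 9 + (-4222 + 19275)/(-27 - 104) = 9 + 15053/(-131) = 9 + 15053*(-1/131) = 9 - 15053/131 = -13874/131 ≈ -105.91)
a/o + 28692 = -13874/131/315 + 28692 = -13874/131*1/315 + 28692 = -1982/5895 + 28692 = 169137358/5895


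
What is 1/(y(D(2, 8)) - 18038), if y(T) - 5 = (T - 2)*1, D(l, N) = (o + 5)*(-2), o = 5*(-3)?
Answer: -1/18015 ≈ -5.5509e-5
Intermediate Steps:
o = -15
D(l, N) = 20 (D(l, N) = (-15 + 5)*(-2) = -10*(-2) = 20)
y(T) = 3 + T (y(T) = 5 + (T - 2)*1 = 5 + (-2 + T)*1 = 5 + (-2 + T) = 3 + T)
1/(y(D(2, 8)) - 18038) = 1/((3 + 20) - 18038) = 1/(23 - 18038) = 1/(-18015) = -1/18015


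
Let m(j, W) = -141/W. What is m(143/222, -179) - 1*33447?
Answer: -5986872/179 ≈ -33446.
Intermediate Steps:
m(143/222, -179) - 1*33447 = -141/(-179) - 1*33447 = -141*(-1/179) - 33447 = 141/179 - 33447 = -5986872/179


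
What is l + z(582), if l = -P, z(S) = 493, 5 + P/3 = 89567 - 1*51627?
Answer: -113312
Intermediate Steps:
P = 113805 (P = -15 + 3*(89567 - 1*51627) = -15 + 3*(89567 - 51627) = -15 + 3*37940 = -15 + 113820 = 113805)
l = -113805 (l = -1*113805 = -113805)
l + z(582) = -113805 + 493 = -113312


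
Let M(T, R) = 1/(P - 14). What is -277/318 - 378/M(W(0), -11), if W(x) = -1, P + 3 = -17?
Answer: 4086659/318 ≈ 12851.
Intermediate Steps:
P = -20 (P = -3 - 17 = -20)
M(T, R) = -1/34 (M(T, R) = 1/(-20 - 14) = 1/(-34) = -1/34)
-277/318 - 378/M(W(0), -11) = -277/318 - 378/(-1/34) = -277*1/318 - 378*(-34) = -277/318 + 12852 = 4086659/318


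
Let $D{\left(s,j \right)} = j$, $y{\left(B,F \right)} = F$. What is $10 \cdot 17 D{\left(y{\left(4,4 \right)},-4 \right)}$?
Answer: $-680$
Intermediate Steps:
$10 \cdot 17 D{\left(y{\left(4,4 \right)},-4 \right)} = 10 \cdot 17 \left(-4\right) = 170 \left(-4\right) = -680$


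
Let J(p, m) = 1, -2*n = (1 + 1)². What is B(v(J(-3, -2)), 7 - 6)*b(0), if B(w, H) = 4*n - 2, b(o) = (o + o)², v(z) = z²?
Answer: 0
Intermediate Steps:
n = -2 (n = -(1 + 1)²/2 = -½*2² = -½*4 = -2)
b(o) = 4*o² (b(o) = (2*o)² = 4*o²)
B(w, H) = -10 (B(w, H) = 4*(-2) - 2 = -8 - 2 = -10)
B(v(J(-3, -2)), 7 - 6)*b(0) = -40*0² = -40*0 = -10*0 = 0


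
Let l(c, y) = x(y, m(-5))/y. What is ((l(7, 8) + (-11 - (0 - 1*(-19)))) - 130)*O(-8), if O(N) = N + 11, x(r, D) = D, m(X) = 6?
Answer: -1911/4 ≈ -477.75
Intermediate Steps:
l(c, y) = 6/y
O(N) = 11 + N
((l(7, 8) + (-11 - (0 - 1*(-19)))) - 130)*O(-8) = ((6/8 + (-11 - (0 - 1*(-19)))) - 130)*(11 - 8) = ((6*(1/8) + (-11 - (0 + 19))) - 130)*3 = ((3/4 + (-11 - 1*19)) - 130)*3 = ((3/4 + (-11 - 19)) - 130)*3 = ((3/4 - 30) - 130)*3 = (-117/4 - 130)*3 = -637/4*3 = -1911/4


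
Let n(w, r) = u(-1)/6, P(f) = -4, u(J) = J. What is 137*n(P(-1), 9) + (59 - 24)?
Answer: 73/6 ≈ 12.167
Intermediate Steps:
n(w, r) = -⅙ (n(w, r) = -1/6 = -1*⅙ = -⅙)
137*n(P(-1), 9) + (59 - 24) = 137*(-⅙) + (59 - 24) = -137/6 + 35 = 73/6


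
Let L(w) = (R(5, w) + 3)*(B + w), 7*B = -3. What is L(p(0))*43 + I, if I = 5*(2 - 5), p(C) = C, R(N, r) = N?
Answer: -1137/7 ≈ -162.43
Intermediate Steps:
B = -3/7 (B = (⅐)*(-3) = -3/7 ≈ -0.42857)
L(w) = -24/7 + 8*w (L(w) = (5 + 3)*(-3/7 + w) = 8*(-3/7 + w) = -24/7 + 8*w)
I = -15 (I = 5*(-3) = -15)
L(p(0))*43 + I = (-24/7 + 8*0)*43 - 15 = (-24/7 + 0)*43 - 15 = -24/7*43 - 15 = -1032/7 - 15 = -1137/7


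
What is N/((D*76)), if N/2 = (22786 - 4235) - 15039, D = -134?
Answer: -878/1273 ≈ -0.68971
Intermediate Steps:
N = 7024 (N = 2*((22786 - 4235) - 15039) = 2*(18551 - 15039) = 2*3512 = 7024)
N/((D*76)) = 7024/((-134*76)) = 7024/(-10184) = 7024*(-1/10184) = -878/1273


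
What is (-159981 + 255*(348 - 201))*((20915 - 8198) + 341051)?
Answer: -43335164928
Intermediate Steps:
(-159981 + 255*(348 - 201))*((20915 - 8198) + 341051) = (-159981 + 255*147)*(12717 + 341051) = (-159981 + 37485)*353768 = -122496*353768 = -43335164928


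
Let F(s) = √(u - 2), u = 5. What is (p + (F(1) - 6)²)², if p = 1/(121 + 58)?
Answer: 62590036/32041 - 167568*√3/179 ≈ 332.00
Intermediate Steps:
F(s) = √3 (F(s) = √(5 - 2) = √3)
p = 1/179 ≈ 0.0055866
(p + (F(1) - 6)²)² = (1/179 + (√3 - 6)²)² = (1/179 + (-6 + √3)²)²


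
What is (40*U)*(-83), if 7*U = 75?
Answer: -249000/7 ≈ -35571.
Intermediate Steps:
U = 75/7 (U = (⅐)*75 = 75/7 ≈ 10.714)
(40*U)*(-83) = (40*(75/7))*(-83) = (3000/7)*(-83) = -249000/7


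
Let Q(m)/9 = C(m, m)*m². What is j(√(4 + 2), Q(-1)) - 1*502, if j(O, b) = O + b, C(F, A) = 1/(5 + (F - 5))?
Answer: -511 + √6 ≈ -508.55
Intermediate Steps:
C(F, A) = 1/F (C(F, A) = 1/(5 + (-5 + F)) = 1/F)
Q(m) = 9*m (Q(m) = 9*(m²/m) = 9*m)
j(√(4 + 2), Q(-1)) - 1*502 = (√(4 + 2) + 9*(-1)) - 1*502 = (√6 - 9) - 502 = (-9 + √6) - 502 = -511 + √6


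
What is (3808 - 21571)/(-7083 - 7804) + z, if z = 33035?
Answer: 491809808/14887 ≈ 33036.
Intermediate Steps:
(3808 - 21571)/(-7083 - 7804) + z = (3808 - 21571)/(-7083 - 7804) + 33035 = -17763/(-14887) + 33035 = -17763*(-1/14887) + 33035 = 17763/14887 + 33035 = 491809808/14887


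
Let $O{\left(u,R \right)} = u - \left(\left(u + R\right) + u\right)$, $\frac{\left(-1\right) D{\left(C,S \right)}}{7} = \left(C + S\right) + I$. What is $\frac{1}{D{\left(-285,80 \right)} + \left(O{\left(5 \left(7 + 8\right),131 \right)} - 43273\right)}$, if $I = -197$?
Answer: $- \frac{1}{40665} \approx -2.4591 \cdot 10^{-5}$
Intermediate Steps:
$D{\left(C,S \right)} = 1379 - 7 C - 7 S$ ($D{\left(C,S \right)} = - 7 \left(\left(C + S\right) - 197\right) = - 7 \left(-197 + C + S\right) = 1379 - 7 C - 7 S$)
$O{\left(u,R \right)} = - R - u$ ($O{\left(u,R \right)} = u - \left(\left(R + u\right) + u\right) = u - \left(R + 2 u\right) = - R - u$)
$\frac{1}{D{\left(-285,80 \right)} + \left(O{\left(5 \left(7 + 8\right),131 \right)} - 43273\right)} = \frac{1}{\left(1379 - -1995 - 560\right) - \left(43404 + 5 \left(7 + 8\right)\right)} = \frac{1}{\left(1379 + 1995 - 560\right) - \left(43404 + 75\right)} = \frac{1}{2814 - 43479} = \frac{1}{-40665} = - \frac{1}{40665}$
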